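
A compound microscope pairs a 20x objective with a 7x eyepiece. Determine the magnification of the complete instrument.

140

The overall magnification of a compound microscope is the product of the objective and eyepiece magnifications:
M = M_obj x M_eye = 20 x 7 = 140.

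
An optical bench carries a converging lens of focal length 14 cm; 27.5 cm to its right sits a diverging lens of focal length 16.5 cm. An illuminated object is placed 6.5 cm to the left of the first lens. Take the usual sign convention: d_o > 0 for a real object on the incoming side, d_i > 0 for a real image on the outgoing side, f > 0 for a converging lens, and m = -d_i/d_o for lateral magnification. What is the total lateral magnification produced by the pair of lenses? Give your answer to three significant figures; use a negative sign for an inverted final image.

First lens: d_i1 = 1/(1/14 - 1/6.5) = -12.133 cm.
m_1 = -(-12.133)/6.5 = 1.8667.
With d_i1 < 0 the first image is virtual and lies on the object side; the object distance for lens 2 is d_o2 = 27.5 - (-12.133) = 39.633 cm.
Second lens: d_i2 = 1/(1/(-16.5) - 1/(39.633)) = -11.650 cm.
m_2 = -(-11.650)/(39.633) = 0.2939.
Total m = m_1 x m_2 = (1.8667)(0.2939) = 0.5487.

0.549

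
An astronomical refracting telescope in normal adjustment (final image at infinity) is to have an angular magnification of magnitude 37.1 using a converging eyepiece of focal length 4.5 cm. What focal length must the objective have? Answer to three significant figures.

|M| = f_obj/|f_eye|, so f_obj = |M| x |f_eye| = 37.1 x 4.5 = 166.950 cm.

167 cm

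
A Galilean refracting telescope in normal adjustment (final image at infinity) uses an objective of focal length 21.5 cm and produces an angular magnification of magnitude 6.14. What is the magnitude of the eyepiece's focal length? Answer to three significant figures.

|M| = f_obj/|f_eye|, so |f_eye| = f_obj/|M| = 21.5/6.14 = 3.502 cm.
(The eyepiece is diverging, so its signed focal length is -3.502 cm.)

3.50 cm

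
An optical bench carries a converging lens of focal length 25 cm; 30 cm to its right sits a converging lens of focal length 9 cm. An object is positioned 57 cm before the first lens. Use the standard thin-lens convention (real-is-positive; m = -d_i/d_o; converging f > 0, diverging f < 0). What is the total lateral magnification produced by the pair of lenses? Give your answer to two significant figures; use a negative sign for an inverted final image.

First lens: d_i1 = 1/(1/25 - 1/57) = 44.531 cm.
m_1 = -(44.531)/57 = -0.7812.
This image would form 44.531 cm past lens 1, i.e. 14.531 cm beyond lens 2, so it is a virtual object for lens 2: d_o2 = 30 - 44.531 = -14.531 cm.
Second lens: d_i2 = 1/(1/9 - 1/(-14.531)) = 5.558 cm.
m_2 = -(5.558)/(-14.531) = 0.3825.
The system's lateral magnification is m_1 m_2 = (-0.7812)(0.3825) = -0.2988.

-0.30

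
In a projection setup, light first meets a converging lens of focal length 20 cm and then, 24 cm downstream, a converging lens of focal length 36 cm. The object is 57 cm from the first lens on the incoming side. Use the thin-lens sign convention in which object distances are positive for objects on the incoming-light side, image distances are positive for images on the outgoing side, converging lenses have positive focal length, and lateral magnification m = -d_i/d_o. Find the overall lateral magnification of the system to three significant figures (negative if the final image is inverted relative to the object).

Applying the thin-lens equation to the first lens, 1/20 = 1/57 + 1/d_i1, which gives d_i1 = 30.811 cm.
Its lateral magnification is m_1 = -d_i1/d_o1 = -(30.811)/57 = -0.5405.
This image would form 30.811 cm past lens 1, i.e. 6.811 cm beyond lens 2, so it is a virtual object for lens 2: d_o2 = 24 - 30.811 = -6.811 cm.
Applying the thin-lens equation again with f_2 = 36 cm and d_o2 = -6.811 cm gives d_i2 = 5.727 cm.
m_2 = -(5.727)/(-6.811) = 0.8409.
The system's lateral magnification is m_1 m_2 = (-0.5405)(0.8409) = -0.4545.

-0.455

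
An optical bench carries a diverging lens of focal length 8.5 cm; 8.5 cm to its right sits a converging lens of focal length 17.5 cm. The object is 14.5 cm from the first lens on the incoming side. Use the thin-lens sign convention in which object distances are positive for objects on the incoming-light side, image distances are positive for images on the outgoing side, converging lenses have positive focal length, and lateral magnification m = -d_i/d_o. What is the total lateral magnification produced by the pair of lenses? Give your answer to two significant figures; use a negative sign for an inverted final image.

1.8

Applying the thin-lens equation to the first lens, 1/(-8.5) = 1/14.5 + 1/d_i1, which gives d_i1 = -5.359 cm.
Its lateral magnification is m_1 = -d_i1/d_o1 = -(-5.359)/14.5 = 0.3696.
The intermediate image is virtual, 5.359 cm to the left of lens 1, so d_o2 = L - d_i1 = 8.5 - (-5.359) = 13.859 cm.
Applying the thin-lens equation again with f_2 = 17.5 cm and d_o2 = 13.859 cm gives d_i2 = -66.604 cm.
m_2 = -(-66.604)/(13.859) = 4.8060.
Total m = m_1 x m_2 = (0.3696)(4.8060) = 1.7761.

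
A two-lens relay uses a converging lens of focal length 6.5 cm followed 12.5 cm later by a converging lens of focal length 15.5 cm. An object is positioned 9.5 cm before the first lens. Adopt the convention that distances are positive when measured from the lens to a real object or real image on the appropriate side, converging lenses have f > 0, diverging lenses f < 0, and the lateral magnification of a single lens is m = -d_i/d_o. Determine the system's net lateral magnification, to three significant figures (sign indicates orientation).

-1.42

First lens: d_i1 = 1/(1/6.5 - 1/9.5) = 20.583 cm.
m_1 = -(20.583)/9.5 = -2.1667.
Since 20.583 cm > 12.5 cm, the first image lies past the second lens and serves as a virtual object: d_o2 = L - d_i1 = -8.083 cm.
Second lens: d_i2 = 1/(1/15.5 - 1/(-8.083)) = 5.313 cm.
m_2 = -(5.313)/(-8.083) = 0.6572.
Total m = m_1 x m_2 = (-2.1667)(0.6572) = -1.4240.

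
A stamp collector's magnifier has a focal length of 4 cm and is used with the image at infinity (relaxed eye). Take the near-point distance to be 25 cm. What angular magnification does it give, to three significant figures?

6.25

M = D/f = 25/4 = 6.250.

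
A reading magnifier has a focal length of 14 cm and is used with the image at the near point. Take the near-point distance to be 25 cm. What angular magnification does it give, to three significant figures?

M = 1 + D/f = 1 + 25/14 = 2.786.

2.79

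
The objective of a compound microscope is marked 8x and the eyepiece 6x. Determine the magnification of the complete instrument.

48

The overall magnification of a compound microscope is the product of the objective and eyepiece magnifications:
M = M_obj x M_eye = 8 x 6 = 48.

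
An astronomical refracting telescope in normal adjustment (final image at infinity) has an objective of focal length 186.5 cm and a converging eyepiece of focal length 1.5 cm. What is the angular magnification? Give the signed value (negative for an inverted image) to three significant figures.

M = -f_obj/f_eye = -186.5/(1.5) = -124.333.

-124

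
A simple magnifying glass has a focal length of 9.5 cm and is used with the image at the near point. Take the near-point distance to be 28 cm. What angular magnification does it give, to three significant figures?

M = 1 + D/f = 1 + 28/9.5 = 3.947.

3.95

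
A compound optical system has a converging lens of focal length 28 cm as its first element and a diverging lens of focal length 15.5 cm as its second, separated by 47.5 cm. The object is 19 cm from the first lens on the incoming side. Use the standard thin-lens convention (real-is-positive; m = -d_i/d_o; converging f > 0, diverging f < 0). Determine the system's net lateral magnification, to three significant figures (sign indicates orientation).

Lens 1: 1/d_i1 = 1/f_1 - 1/d_o1 = 1/28 - 1/19 = -0.01692 cm^-1, so d_i1 = -59.111 cm.
m_1 = -(-59.111)/19 = 3.1111.
With d_i1 < 0 the first image is virtual and lies on the object side; the object distance for lens 2 is d_o2 = 47.5 - (-59.111) = 106.611 cm.
Lens 2: 1/d_i2 = 1/f_2 - 1/d_o2 = 1/(-15.5) - 1/(106.611) = -0.07390 cm^-1, so d_i2 = -13.533 cm.
m_2 = -(-13.533)/(106.611) = 0.1269.
The system's lateral magnification is m_1 m_2 = (3.1111)(0.1269) = 0.3949.

0.395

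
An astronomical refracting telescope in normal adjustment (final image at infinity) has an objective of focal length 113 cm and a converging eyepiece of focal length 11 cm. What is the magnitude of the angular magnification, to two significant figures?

|M| = f_obj/|f_eye| = 113/11 = 10.273.

10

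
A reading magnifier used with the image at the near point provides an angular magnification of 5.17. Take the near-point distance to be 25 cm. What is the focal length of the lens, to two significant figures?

For the image at the near point, M = 1 + D/f.
f = D/(M - 1) = 25/(5.17 - 1) = 5.995 cm.

6.0 cm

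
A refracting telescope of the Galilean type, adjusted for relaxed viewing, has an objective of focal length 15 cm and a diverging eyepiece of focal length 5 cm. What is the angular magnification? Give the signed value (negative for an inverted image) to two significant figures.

M = -f_obj/f_eye = -15/(-5) = 3.000.

3.0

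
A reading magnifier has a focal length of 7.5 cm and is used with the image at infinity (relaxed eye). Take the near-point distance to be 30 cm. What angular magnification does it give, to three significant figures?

M = D/f = 30/7.5 = 4.000.

4.00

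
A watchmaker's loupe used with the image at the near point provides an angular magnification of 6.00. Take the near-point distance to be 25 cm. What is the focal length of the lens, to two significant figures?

For the image at the near point, M = 1 + D/f.
f = D/(M - 1) = 25/(6.0 - 1) = 5.000 cm.

5.0 cm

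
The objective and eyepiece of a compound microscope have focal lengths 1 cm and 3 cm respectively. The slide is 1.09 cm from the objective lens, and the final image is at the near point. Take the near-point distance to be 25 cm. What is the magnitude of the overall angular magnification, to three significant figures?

104

Objective: 1/d_i = 1/f_obj - 1/d_o = 1/1 - 1/1.09 = 0.08257 cm^-1, so d_i = 12.111 cm.
m_obj = -d_i/d_o = -12.111/1.09 = -11.111.
Eyepiece angular magnification (image at near point): M_eye = 1 + D/f_e = 1 + 25/3 = 9.333.
Overall M = m_obj x M_eye = (-11.111)(9.333) = -103.70.
|M| = 103.70.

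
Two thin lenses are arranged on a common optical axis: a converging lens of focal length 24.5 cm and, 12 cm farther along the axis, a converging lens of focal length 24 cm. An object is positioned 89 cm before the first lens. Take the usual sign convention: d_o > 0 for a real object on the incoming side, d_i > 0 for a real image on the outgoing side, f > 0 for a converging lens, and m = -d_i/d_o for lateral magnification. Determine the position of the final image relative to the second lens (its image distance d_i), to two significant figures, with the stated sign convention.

Lens 1: 1/d_i1 = 1/f_1 - 1/d_o1 = 1/24.5 - 1/89 = 0.02958 cm^-1, so d_i1 = 33.806 cm.
This image would form 33.806 cm past lens 1, i.e. 21.806 cm beyond lens 2, so it is a virtual object for lens 2: d_o2 = 12 - 33.806 = -21.806 cm.
Lens 2: 1/d_i2 = 1/f_2 - 1/d_o2 = 1/24 - 1/(-21.806) = 0.08753 cm^-1, so d_i2 = 11.425 cm.

11 cm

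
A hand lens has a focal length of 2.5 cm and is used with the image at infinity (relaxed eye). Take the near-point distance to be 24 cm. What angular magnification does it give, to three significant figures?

9.60

M = D/f = 24/2.5 = 9.600.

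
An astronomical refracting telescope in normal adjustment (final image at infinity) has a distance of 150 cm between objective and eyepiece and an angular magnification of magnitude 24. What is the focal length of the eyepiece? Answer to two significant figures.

In normal adjustment the tube length equals f_obj + f_eye and |M| = f_obj/f_eye.
So f_obj = 24 f_eye and 24 f_eye + f_eye = 150 cm, giving f_eye = 150/25 = 6.000 cm and f_obj = 144.000 cm.

6.0 cm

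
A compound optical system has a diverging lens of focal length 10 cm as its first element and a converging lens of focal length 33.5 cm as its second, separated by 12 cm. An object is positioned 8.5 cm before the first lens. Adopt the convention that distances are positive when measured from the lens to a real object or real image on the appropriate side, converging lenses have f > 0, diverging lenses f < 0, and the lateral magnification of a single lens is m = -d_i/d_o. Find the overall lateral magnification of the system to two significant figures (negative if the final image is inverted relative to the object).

First lens: d_i1 = 1/(1/(-10) - 1/8.5) = -4.595 cm.
m_1 = -(-4.595)/8.5 = 0.5405.
The intermediate image is virtual, 4.595 cm to the left of lens 1, so d_o2 = L - d_i1 = 12 - (-4.595) = 16.595 cm.
Second lens: d_i2 = 1/(1/33.5 - 1/(16.595)) = -32.884 cm.
m_2 = -(-32.884)/(16.595) = 1.9816.
The system's lateral magnification is m_1 m_2 = (0.5405)(1.9816) = 1.0711.

1.1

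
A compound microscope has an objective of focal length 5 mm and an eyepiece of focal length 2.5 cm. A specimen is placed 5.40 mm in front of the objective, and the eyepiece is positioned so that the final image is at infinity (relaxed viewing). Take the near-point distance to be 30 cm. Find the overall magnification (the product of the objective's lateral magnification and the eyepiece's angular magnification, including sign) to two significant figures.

-150

Convert to cm: f_obj = 5 mm = 0.5 cm; d_o = 5.40 mm = 0.54 cm.
Objective: 1/d_i = 1/f_obj - 1/d_o = 1/0.5 - 1/0.54 = 0.14815 cm^-1, so d_i = 6.750 cm.
m_obj = -d_i/d_o = -6.750/0.54 = -12.500.
Eyepiece angular magnification (image at infinity): M_eye = D/f_e = 30/2.5 = 12.000.
Overall M = m_obj x M_eye = (-12.500)(12.000) = -150.00.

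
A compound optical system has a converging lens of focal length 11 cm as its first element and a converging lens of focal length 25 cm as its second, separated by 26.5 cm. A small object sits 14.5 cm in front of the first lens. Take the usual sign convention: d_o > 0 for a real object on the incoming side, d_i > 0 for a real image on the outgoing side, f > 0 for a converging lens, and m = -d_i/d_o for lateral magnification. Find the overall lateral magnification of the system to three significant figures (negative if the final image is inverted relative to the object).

Lens 1: 1/d_i1 = 1/f_1 - 1/d_o1 = 1/11 - 1/14.5 = 0.02194 cm^-1, so d_i1 = 45.571 cm.
m_1 = -(45.571)/14.5 = -3.1429.
Since 45.571 cm > 26.5 cm, the first image lies past the second lens and serves as a virtual object: d_o2 = L - d_i1 = -19.071 cm.
Lens 2: 1/d_i2 = 1/f_2 - 1/d_o2 = 1/25 - 1/(-19.071) = 0.09243 cm^-1, so d_i2 = 10.818 cm.
m_2 = -(10.818)/(-19.071) = 0.5673.
Total m = m_1 x m_2 = (-3.1429)(0.5673) = -1.7828.

-1.78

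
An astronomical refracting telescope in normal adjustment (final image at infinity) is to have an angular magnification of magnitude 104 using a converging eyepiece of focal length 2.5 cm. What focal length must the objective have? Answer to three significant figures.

|M| = f_obj/|f_eye|, so f_obj = |M| x |f_eye| = 104.0 x 2.5 = 260.000 cm.

260 cm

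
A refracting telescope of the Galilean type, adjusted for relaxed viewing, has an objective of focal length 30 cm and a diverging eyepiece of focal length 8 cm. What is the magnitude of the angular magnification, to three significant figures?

|M| = f_obj/|f_eye| = 30/8 = 3.750.

3.75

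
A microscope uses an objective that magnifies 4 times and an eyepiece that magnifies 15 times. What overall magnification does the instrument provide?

The overall magnification of a compound microscope is the product of the objective and eyepiece magnifications:
M = M_obj x M_eye = 4 x 15 = 60.

60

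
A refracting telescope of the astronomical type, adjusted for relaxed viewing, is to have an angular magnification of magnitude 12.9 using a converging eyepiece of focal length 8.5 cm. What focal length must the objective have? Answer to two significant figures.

110 cm

|M| = f_obj/|f_eye|, so f_obj = |M| x |f_eye| = 12.9 x 8.5 = 109.650 cm.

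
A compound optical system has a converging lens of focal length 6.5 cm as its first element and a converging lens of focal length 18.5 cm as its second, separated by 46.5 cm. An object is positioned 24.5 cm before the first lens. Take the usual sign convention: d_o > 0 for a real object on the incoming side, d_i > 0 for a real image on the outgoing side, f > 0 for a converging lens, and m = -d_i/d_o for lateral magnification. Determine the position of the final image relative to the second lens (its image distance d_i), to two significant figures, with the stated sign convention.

36 cm

First lens: d_i1 = 1/(1/6.5 - 1/24.5) = 8.847 cm.
That image sits 37.653 cm in front of the second lens, so d_o2 = 37.653 cm.
Second lens: d_i2 = 1/(1/18.5 - 1/(37.653)) = 36.369 cm.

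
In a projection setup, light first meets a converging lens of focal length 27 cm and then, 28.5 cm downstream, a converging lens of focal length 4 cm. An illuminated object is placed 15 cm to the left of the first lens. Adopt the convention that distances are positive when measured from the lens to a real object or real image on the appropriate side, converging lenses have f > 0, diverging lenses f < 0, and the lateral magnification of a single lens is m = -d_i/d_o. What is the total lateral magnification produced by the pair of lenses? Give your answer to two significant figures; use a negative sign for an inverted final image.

Applying the thin-lens equation to the first lens, 1/27 = 1/15 + 1/d_i1, which gives d_i1 = -33.750 cm.
Its lateral magnification is m_1 = -d_i1/d_o1 = -(-33.750)/15 = 2.2500.
With d_i1 < 0 the first image is virtual and lies on the object side; the object distance for lens 2 is d_o2 = 28.5 - (-33.750) = 62.250 cm.
Applying the thin-lens equation again with f_2 = 4 cm and d_o2 = 62.250 cm gives d_i2 = 4.275 cm.
m_2 = -(4.275)/(62.250) = -0.0687.
Total m = m_1 x m_2 = (2.2500)(-0.0687) = -0.1545.

-0.15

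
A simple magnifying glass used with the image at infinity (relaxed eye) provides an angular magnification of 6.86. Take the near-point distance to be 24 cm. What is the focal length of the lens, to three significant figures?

3.50 cm

For the image at infinity, M = D/f.
f = D/M = 24/6.86 = 3.499 cm.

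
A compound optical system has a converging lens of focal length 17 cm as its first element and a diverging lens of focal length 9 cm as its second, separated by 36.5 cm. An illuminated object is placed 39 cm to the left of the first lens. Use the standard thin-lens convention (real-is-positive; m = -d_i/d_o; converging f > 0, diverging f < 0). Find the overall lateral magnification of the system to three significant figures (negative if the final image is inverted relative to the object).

First lens: d_i1 = 1/(1/17 - 1/39) = 30.136 cm.
m_1 = -(30.136)/39 = -0.7727.
Object distance for lens 2: d_o2 = 36.5 - 30.136 = 6.364 cm.
Second lens: d_i2 = 1/(1/(-9) - 1/(6.364)) = -3.728 cm.
m_2 = -(-3.728)/(6.364) = 0.5858.
The system's lateral magnification is m_1 m_2 = (-0.7727)(0.5858) = -0.4527.

-0.453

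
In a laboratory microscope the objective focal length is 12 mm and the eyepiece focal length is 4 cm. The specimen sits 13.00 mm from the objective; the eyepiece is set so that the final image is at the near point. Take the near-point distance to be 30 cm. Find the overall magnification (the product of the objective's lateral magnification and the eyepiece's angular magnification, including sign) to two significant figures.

Convert to cm: f_obj = 12 mm = 1.2 cm; d_o = 13.00 mm = 1.30 cm.
Objective: 1/d_i = 1/f_obj - 1/d_o = 1/1.2 - 1/1.30 = 0.06410 cm^-1, so d_i = 15.600 cm.
m_obj = -d_i/d_o = -15.600/1.30 = -12.000.
Eyepiece angular magnification (image at near point): M_eye = 1 + D/f_e = 1 + 30/4 = 8.500.
Overall M = m_obj x M_eye = (-12.000)(8.500) = -102.00.

-100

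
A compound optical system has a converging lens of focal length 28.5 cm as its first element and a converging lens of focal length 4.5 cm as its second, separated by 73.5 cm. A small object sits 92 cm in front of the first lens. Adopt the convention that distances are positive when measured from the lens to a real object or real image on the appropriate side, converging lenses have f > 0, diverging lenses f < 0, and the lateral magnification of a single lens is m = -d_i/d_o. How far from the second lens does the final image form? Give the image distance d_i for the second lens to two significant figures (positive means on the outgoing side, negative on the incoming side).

5.2 cm

Lens 1: 1/d_i1 = 1/f_1 - 1/d_o1 = 1/28.5 - 1/92 = 0.02422 cm^-1, so d_i1 = 41.291 cm.
The intermediate image is 41.291 cm to the right of lens 1, so d_o2 = L - d_i1 = 73.5 - 41.291 = 32.209 cm.
Lens 2: 1/d_i2 = 1/f_2 - 1/d_o2 = 1/4.5 - 1/(32.209) = 0.19117 cm^-1, so d_i2 = 5.231 cm.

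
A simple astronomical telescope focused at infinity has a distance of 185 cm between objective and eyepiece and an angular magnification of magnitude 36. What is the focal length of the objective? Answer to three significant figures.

In normal adjustment the tube length equals f_obj + f_eye and |M| = f_obj/f_eye.
So f_obj = 36 f_eye and 36 f_eye + f_eye = 185 cm, giving f_eye = 185/37 = 5.000 cm and f_obj = 180.000 cm.

180 cm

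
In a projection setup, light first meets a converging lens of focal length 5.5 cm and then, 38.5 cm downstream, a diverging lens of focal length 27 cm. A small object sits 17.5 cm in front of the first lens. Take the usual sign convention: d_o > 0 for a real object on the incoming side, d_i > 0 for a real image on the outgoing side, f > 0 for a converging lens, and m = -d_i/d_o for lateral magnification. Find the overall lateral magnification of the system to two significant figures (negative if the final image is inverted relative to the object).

First lens: d_i1 = 1/(1/5.5 - 1/17.5) = 8.021 cm.
m_1 = -(8.021)/17.5 = -0.4583.
The intermediate image is 8.021 cm to the right of lens 1, so d_o2 = L - d_i1 = 38.5 - 8.021 = 30.479 cm.
Second lens: d_i2 = 1/(1/(-27) - 1/(30.479)) = -14.317 cm.
m_2 = -(-14.317)/(30.479) = 0.4697.
The system's lateral magnification is m_1 m_2 = (-0.4583)(0.4697) = -0.2153.

-0.22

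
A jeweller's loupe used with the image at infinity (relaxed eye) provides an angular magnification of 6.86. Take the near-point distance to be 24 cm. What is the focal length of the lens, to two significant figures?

For the image at infinity, M = D/f.
f = D/M = 24/6.86 = 3.499 cm.

3.5 cm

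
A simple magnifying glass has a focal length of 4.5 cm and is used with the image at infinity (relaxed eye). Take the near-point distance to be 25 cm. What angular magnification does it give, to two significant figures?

5.6

M = D/f = 25/4.5 = 5.556.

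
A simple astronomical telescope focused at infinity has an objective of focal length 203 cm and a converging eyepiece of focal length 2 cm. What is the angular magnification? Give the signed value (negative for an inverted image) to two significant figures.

M = -f_obj/f_eye = -203/(2) = -101.500.

-100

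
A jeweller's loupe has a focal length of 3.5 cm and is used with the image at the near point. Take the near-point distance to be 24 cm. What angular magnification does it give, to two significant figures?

7.9

M = 1 + D/f = 1 + 24/3.5 = 7.857.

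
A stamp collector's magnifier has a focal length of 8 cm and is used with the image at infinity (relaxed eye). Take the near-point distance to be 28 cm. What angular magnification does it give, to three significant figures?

3.50

M = D/f = 28/8 = 3.500.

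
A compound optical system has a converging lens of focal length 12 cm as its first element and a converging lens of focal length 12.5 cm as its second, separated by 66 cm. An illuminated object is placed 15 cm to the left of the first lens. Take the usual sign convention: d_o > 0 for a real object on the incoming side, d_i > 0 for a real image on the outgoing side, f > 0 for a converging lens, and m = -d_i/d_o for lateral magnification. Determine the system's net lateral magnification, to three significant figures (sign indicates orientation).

Applying the thin-lens equation to the first lens, 1/12 = 1/15 + 1/d_i1, which gives d_i1 = 60.000 cm.
Its lateral magnification is m_1 = -d_i1/d_o1 = -(60.000)/15 = -4.0000.
That image sits 6.000 cm in front of the second lens, so d_o2 = 6.000 cm.
Applying the thin-lens equation again with f_2 = 12.5 cm and d_o2 = 6.000 cm gives d_i2 = -11.538 cm.
m_2 = -(-11.538)/(6.000) = 1.9231.
Overall magnification: m = m_1 m_2 = -7.6923.

-7.69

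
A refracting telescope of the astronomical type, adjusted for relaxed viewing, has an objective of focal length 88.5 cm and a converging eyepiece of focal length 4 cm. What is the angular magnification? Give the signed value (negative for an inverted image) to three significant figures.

M = -f_obj/f_eye = -88.5/(4) = -22.125.

-22.1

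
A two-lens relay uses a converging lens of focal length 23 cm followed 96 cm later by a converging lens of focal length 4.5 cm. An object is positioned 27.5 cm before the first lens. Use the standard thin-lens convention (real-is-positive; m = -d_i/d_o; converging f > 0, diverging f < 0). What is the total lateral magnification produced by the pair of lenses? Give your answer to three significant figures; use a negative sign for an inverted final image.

Applying the thin-lens equation to the first lens, 1/23 = 1/27.5 + 1/d_i1, which gives d_i1 = 140.556 cm.
Its lateral magnification is m_1 = -d_i1/d_o1 = -(140.556)/27.5 = -5.1111.
This image would form 140.556 cm past lens 1, i.e. 44.556 cm beyond lens 2, so it is a virtual object for lens 2: d_o2 = 96 - 140.556 = -44.556 cm.
Applying the thin-lens equation again with f_2 = 4.5 cm and d_o2 = -44.556 cm gives d_i2 = 4.087 cm.
m_2 = -(4.087)/(-44.556) = 0.0917.
The system's lateral magnification is m_1 m_2 = (-5.1111)(0.0917) = -0.4689.

-0.469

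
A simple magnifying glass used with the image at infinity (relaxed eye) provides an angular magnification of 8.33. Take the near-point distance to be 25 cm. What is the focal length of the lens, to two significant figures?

For the image at infinity, M = D/f.
f = D/M = 25/8.33 = 3.001 cm.

3.0 cm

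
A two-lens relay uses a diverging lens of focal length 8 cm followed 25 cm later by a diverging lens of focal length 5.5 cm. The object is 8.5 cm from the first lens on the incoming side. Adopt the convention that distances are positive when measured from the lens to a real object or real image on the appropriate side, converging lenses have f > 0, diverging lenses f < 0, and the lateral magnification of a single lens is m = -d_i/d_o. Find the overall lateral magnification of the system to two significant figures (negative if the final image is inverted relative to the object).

0.077

Lens 1: 1/d_i1 = 1/f_1 - 1/d_o1 = 1/(-8) - 1/8.5 = -0.24265 cm^-1, so d_i1 = -4.121 cm.
m_1 = -(-4.121)/8.5 = 0.4848.
With d_i1 < 0 the first image is virtual and lies on the object side; the object distance for lens 2 is d_o2 = 25 - (-4.121) = 29.121 cm.
Lens 2: 1/d_i2 = 1/f_2 - 1/d_o2 = 1/(-5.5) - 1/(29.121) = -0.21616 cm^-1, so d_i2 = -4.626 cm.
m_2 = -(-4.626)/(29.121) = 0.1589.
The system's lateral magnification is m_1 m_2 = (0.4848)(0.1589) = 0.0770.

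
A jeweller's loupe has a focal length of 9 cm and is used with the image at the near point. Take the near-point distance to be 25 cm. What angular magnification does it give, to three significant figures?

M = 1 + D/f = 1 + 25/9 = 3.778.

3.78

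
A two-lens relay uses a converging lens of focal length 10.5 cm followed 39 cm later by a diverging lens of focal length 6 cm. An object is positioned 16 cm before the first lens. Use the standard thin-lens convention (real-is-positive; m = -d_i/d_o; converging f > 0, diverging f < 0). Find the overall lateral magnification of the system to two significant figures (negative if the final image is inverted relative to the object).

First lens: d_i1 = 1/(1/10.5 - 1/16) = 30.545 cm.
m_1 = -(30.545)/16 = -1.9091.
Object distance for lens 2: d_o2 = 39 - 30.545 = 8.455 cm.
Second lens: d_i2 = 1/(1/(-6) - 1/(8.455)) = -3.509 cm.
m_2 = -(-3.509)/(8.455) = 0.4151.
The system's lateral magnification is m_1 m_2 = (-1.9091)(0.4151) = -0.7925.

-0.79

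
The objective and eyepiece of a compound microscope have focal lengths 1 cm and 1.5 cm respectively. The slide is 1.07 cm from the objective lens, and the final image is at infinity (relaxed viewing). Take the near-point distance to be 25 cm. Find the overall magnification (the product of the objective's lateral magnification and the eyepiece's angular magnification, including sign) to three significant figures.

Objective: 1/d_i = 1/f_obj - 1/d_o = 1/1 - 1/1.07 = 0.06542 cm^-1, so d_i = 15.286 cm.
m_obj = -d_i/d_o = -15.286/1.07 = -14.286.
Eyepiece angular magnification (image at infinity): M_eye = D/f_e = 25/1.5 = 16.667.
Overall M = m_obj x M_eye = (-14.286)(16.667) = -238.10.

-238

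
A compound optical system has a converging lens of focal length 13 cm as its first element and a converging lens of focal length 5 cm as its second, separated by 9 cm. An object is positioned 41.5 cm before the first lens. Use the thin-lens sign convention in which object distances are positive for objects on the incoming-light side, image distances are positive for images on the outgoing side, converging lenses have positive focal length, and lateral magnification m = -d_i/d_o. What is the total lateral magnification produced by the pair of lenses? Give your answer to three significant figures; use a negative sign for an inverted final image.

-0.153

First lens: d_i1 = 1/(1/13 - 1/41.5) = 18.930 cm.
m_1 = -(18.930)/41.5 = -0.4561.
Since 18.930 cm > 9 cm, the first image lies past the second lens and serves as a virtual object: d_o2 = L - d_i1 = -9.930 cm.
Second lens: d_i2 = 1/(1/5 - 1/(-9.930)) = 3.325 cm.
m_2 = -(3.325)/(-9.930) = 0.3349.
Overall magnification: m = m_1 m_2 = -0.1528.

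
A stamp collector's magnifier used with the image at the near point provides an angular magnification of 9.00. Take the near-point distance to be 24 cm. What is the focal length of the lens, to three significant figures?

3.00 cm

For the image at the near point, M = 1 + D/f.
f = D/(M - 1) = 24/(9.0 - 1) = 3.000 cm.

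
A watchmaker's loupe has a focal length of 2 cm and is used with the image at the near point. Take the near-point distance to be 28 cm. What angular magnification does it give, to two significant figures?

M = 1 + D/f = 1 + 28/2 = 15.000.

15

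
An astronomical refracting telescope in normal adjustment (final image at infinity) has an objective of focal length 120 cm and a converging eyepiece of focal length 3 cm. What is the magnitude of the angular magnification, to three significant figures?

|M| = f_obj/|f_eye| = 120/3 = 40.000.

40.0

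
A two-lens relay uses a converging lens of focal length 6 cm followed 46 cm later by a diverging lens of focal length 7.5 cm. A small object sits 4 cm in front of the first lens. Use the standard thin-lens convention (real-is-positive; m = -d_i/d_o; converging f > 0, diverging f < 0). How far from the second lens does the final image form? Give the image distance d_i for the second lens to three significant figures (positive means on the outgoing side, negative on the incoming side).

-6.64 cm

First lens: d_i1 = 1/(1/6 - 1/4) = -12.000 cm.
The intermediate image is virtual, 12.000 cm to the left of lens 1, so d_o2 = L - d_i1 = 46 - (-12.000) = 58.000 cm.
Second lens: d_i2 = 1/(1/(-7.5) - 1/(58.000)) = -6.641 cm.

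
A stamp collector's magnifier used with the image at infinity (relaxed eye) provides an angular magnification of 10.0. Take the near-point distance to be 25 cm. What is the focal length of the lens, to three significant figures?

For the image at infinity, M = D/f.
f = D/M = 25/10.0 = 2.500 cm.

2.50 cm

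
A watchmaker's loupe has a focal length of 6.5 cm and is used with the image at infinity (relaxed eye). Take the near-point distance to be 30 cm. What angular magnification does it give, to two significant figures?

M = D/f = 30/6.5 = 4.615.

4.6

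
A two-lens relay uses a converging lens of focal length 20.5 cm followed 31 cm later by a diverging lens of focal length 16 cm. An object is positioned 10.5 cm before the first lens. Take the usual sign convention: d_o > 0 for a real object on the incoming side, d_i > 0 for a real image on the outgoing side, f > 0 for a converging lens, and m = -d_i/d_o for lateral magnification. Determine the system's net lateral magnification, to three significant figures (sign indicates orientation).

0.479

Lens 1: 1/d_i1 = 1/f_1 - 1/d_o1 = 1/20.5 - 1/10.5 = -0.04646 cm^-1, so d_i1 = -21.525 cm.
m_1 = -(-21.525)/10.5 = 2.0500.
With d_i1 < 0 the first image is virtual and lies on the object side; the object distance for lens 2 is d_o2 = 31 - (-21.525) = 52.525 cm.
Lens 2: 1/d_i2 = 1/f_2 - 1/d_o2 = 1/(-16) - 1/(52.525) = -0.08154 cm^-1, so d_i2 = -12.264 cm.
m_2 = -(-12.264)/(52.525) = 0.2335.
Overall magnification: m = m_1 m_2 = 0.4787.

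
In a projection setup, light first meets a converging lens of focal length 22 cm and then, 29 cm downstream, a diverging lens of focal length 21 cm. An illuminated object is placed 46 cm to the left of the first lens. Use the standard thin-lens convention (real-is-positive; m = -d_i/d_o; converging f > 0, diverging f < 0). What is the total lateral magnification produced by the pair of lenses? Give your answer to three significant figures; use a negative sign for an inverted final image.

First lens: d_i1 = 1/(1/22 - 1/46) = 42.167 cm.
m_1 = -(42.167)/46 = -0.9167.
This image would form 42.167 cm past lens 1, i.e. 13.167 cm beyond lens 2, so it is a virtual object for lens 2: d_o2 = 29 - 42.167 = -13.167 cm.
Second lens: d_i2 = 1/(1/(-21) - 1/(-13.167)) = 35.298 cm.
m_2 = -(35.298)/(-13.167) = 2.6809.
Total m = m_1 x m_2 = (-0.9167)(2.6809) = -2.4574.

-2.46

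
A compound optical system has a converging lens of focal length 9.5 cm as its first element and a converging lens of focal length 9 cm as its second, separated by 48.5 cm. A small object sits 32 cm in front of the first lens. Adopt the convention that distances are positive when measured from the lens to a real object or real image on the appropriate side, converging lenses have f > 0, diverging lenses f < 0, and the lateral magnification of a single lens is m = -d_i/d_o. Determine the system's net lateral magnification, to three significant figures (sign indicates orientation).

0.146

Applying the thin-lens equation to the first lens, 1/9.5 = 1/32 + 1/d_i1, which gives d_i1 = 13.511 cm.
Its lateral magnification is m_1 = -d_i1/d_o1 = -(13.511)/32 = -0.4222.
That image sits 34.989 cm in front of the second lens, so d_o2 = 34.989 cm.
Applying the thin-lens equation again with f_2 = 9 cm and d_o2 = 34.989 cm gives d_i2 = 12.117 cm.
m_2 = -(12.117)/(34.989) = -0.3463.
Total m = m_1 x m_2 = (-0.4222)(-0.3463) = 0.1462.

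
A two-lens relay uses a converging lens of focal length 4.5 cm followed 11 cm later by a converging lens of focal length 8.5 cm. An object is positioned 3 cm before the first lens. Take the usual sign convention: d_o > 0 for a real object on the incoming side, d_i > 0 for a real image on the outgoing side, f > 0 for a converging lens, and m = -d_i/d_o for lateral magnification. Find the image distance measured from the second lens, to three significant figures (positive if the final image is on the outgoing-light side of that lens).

14.8 cm

Lens 1: 1/d_i1 = 1/f_1 - 1/d_o1 = 1/4.5 - 1/3 = -0.11111 cm^-1, so d_i1 = -9.000 cm.
The intermediate image is virtual, 9.000 cm to the left of lens 1, so d_o2 = L - d_i1 = 11 - (-9.000) = 20.000 cm.
Lens 2: 1/d_i2 = 1/f_2 - 1/d_o2 = 1/8.5 - 1/(20.000) = 0.06765 cm^-1, so d_i2 = 14.783 cm.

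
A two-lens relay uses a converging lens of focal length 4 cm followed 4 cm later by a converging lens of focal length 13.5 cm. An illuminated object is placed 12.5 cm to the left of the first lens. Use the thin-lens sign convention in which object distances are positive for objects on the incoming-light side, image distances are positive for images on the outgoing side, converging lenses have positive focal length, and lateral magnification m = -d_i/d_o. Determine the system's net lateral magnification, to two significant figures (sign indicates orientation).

First lens: d_i1 = 1/(1/4 - 1/12.5) = 5.882 cm.
m_1 = -(5.882)/12.5 = -0.4706.
Since 5.882 cm > 4 cm, the first image lies past the second lens and serves as a virtual object: d_o2 = L - d_i1 = -1.882 cm.
Second lens: d_i2 = 1/(1/13.5 - 1/(-1.882)) = 1.652 cm.
m_2 = -(1.652)/(-1.882) = 0.8776.
Total m = m_1 x m_2 = (-0.4706)(0.8776) = -0.4130.

-0.41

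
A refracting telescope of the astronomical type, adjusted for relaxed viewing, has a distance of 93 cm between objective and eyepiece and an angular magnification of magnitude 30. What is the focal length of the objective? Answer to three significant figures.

In normal adjustment the tube length equals f_obj + f_eye and |M| = f_obj/f_eye.
So f_obj = 30 f_eye and 30 f_eye + f_eye = 93 cm, giving f_eye = 93/31 = 3.000 cm and f_obj = 90.000 cm.

90.0 cm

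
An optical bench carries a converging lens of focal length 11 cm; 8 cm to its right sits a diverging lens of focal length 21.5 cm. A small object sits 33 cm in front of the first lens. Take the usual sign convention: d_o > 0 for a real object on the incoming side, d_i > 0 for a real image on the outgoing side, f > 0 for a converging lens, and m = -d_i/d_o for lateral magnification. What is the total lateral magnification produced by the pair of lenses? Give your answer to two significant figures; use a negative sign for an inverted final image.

-0.83

Applying the thin-lens equation to the first lens, 1/11 = 1/33 + 1/d_i1, which gives d_i1 = 16.500 cm.
Its lateral magnification is m_1 = -d_i1/d_o1 = -(16.500)/33 = -0.5000.
Since 16.500 cm > 8 cm, the first image lies past the second lens and serves as a virtual object: d_o2 = L - d_i1 = -8.500 cm.
Applying the thin-lens equation again with f_2 = -21.5 cm and d_o2 = -8.500 cm gives d_i2 = 14.058 cm.
m_2 = -(14.058)/(-8.500) = 1.6538.
The system's lateral magnification is m_1 m_2 = (-0.5000)(1.6538) = -0.8269.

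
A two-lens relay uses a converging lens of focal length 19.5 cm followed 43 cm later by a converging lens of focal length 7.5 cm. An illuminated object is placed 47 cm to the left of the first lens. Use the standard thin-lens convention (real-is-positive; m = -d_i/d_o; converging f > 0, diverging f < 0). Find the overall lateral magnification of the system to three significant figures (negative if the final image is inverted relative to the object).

Applying the thin-lens equation to the first lens, 1/19.5 = 1/47 + 1/d_i1, which gives d_i1 = 33.327 cm.
Its lateral magnification is m_1 = -d_i1/d_o1 = -(33.327)/47 = -0.7091.
The intermediate image is 33.327 cm to the right of lens 1, so d_o2 = L - d_i1 = 43 - 33.327 = 9.673 cm.
Applying the thin-lens equation again with f_2 = 7.5 cm and d_o2 = 9.673 cm gives d_i2 = 33.389 cm.
m_2 = -(33.389)/(9.673) = -3.4519.
Total m = m_1 x m_2 = (-0.7091)(-3.4519) = 2.4477.

2.45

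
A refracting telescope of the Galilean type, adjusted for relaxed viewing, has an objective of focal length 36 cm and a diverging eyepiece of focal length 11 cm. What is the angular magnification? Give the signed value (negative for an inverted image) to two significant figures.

3.3

M = -f_obj/f_eye = -36/(-11) = 3.273.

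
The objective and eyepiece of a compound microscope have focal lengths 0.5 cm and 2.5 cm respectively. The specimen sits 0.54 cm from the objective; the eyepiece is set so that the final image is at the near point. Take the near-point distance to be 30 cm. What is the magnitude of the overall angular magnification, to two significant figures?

Objective: 1/d_i = 1/f_obj - 1/d_o = 1/0.5 - 1/0.54 = 0.14815 cm^-1, so d_i = 6.750 cm.
m_obj = -d_i/d_o = -6.750/0.54 = -12.500.
Eyepiece angular magnification (image at near point): M_eye = 1 + D/f_e = 1 + 30/2.5 = 13.000.
Overall M = m_obj x M_eye = (-12.500)(13.000) = -162.50.
|M| = 162.50.

160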